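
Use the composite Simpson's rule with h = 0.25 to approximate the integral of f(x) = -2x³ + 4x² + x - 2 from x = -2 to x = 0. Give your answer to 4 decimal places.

12.6667

h = (0 − (-2))/8 = 0.25.
Nodes x₀,…,x₈ = -2, -1.75, -1.5, -1.25, -1, -0.75, -0.5, -0.25, 0.
f(x) = -2x³ + 4x² + x - 2: f₀=28, f₁=19.21875, f₂=12.25, f₃=6.90625, f₄=3, f₅=0.34375, f₆=-1.25, f₇=-1.96875, f₈=-2.
(h/3)·[f₀ + 4f₁ + 2f₂ + 4f₃ + 2f₄ + 4f₅ + 2f₆ + 4f₇ + f₈] = 0.083333·(152) = 12.6667.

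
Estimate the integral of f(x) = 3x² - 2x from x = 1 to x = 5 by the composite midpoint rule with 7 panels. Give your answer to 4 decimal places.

h = (5 − 1)/7 = 0.571429.
Midpoints m₁,…,m₇ = 1.285714, 1.857143, 2.428571, 3, 3.571429, 4.142857, 4.714286.
f(m₁)=2.387755, f(m₂)=6.632653, f(m₃)=12.836735, f(m₄)=21, f(m₅)=31.122449, f(m₆)=43.204082, f(m₇)=57.244898.
h·[f(m₁) + f(m₂) + f(m₃) + f(m₄) + f(m₅) + f(m₆) + f(m₇)] = 0.571429·(174.428571) = 99.6735.

99.6735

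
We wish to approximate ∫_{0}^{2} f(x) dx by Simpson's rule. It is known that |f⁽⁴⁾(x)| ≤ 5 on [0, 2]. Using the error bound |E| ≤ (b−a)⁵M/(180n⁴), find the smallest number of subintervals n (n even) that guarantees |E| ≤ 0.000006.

20

Need 160/(180n⁴) ≤ 0.000006.
n⁴ ≥ 160/(180·0.000006) = 148148 ⇒ n ≥ 19.6189, so the smallest even n is 20. (n must be even for Simpson's rule.)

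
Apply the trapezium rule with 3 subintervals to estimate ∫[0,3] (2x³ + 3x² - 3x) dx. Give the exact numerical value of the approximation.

h = (3 − 0)/3 = 1.
Nodes x₀,…,x₃ = 0, 1, 2, 3.
f(x) = 2x³ + 3x² - 3x: f₀=0, f₁=2, f₂=22, f₃=72.
(h/2)·[f₀ + 2f₁ + 2f₂ + f₃] = 0.5·(120) = 60.

60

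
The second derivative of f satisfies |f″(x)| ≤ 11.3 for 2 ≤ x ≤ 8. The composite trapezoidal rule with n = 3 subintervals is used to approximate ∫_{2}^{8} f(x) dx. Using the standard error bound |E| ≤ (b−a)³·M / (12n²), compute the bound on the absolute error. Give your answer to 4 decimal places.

|E| ≤ (6)³·11.3 / (12·3²) = 2440.8/108 = 22.6000.

22.6000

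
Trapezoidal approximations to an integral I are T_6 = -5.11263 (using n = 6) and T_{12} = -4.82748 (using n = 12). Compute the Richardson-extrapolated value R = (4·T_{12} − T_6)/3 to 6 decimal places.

R = (4·T_{12} − T_6) / 3 = (4·(-4.82748) − (-5.11263))/3 = (-14.19729)/3 = -4.732430.

-4.732430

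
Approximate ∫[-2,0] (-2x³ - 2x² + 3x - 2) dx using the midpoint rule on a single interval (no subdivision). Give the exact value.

M = (b−a)·f(-1) = 2·(-5) = -10.

-10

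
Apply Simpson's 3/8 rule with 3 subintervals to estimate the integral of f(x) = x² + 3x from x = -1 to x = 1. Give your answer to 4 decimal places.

0.6667

h = (1 − (-1))/3 = 0.666667.
Nodes x₀,…,x₃ = -1, -0.333333, 0.333333, 1.
f(x) = x² + 3x: f₀=-2, f₁=-0.888889, f₂=1.111111, f₃=4.
(3h/8)·[f₀ + 3f₁ + 3f₂ + f₃] = 0.25·(2.666667) = 0.6667.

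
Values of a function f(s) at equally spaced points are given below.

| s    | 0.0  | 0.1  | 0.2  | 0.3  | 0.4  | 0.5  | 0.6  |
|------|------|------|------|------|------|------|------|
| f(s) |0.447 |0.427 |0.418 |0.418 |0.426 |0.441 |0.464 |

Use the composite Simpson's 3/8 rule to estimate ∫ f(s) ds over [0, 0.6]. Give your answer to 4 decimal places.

h = 0.1, n = 6.
(3h/8)·[y₀ + 3y₁ + 3y₂ + 2y₃ + 3y₄ + 3y₅ + y₆] = 0.0375·(6.883) = 0.2581.

0.2581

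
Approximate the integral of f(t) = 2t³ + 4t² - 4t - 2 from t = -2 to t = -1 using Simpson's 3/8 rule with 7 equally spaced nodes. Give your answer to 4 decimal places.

5.8333

h = (-1 − (-2))/6 = 0.166667.
Nodes t₀,…,t₆ = -2, -1.833333, -1.666667, -1.5, -1.333333, -1.166667, -1.
f(t) = 2t³ + 4t² - 4t - 2: f₀=6, f₁=6.453704, f₂=6.518519, f₃=6.25, f₄=5.703704, f₅=4.935185, f₆=4.
(3h/8)·[f₀ + 3f₁ + 3f₂ + 2f₃ + 3f₄ + 3f₅ + f₆] = 0.0625·(93.333333) = 5.8333.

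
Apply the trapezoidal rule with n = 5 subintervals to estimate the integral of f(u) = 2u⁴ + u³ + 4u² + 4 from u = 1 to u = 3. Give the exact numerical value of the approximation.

h = (3 − 1)/5 = 0.4.
Nodes u₀,…,u₅ = 1, 1.4, 1.8, 2.2, 2.6, 3.
f(u) = 2u⁴ + u³ + 4u² + 4: f₀=11, f₁=22.2672, f₂=43.7872, f₃=80.8592, f₄=140.0112, f₅=229.
(h/2)·[f₀ + 2f₁ + 2f₂ + 2f₃ + 2f₄ + f₅] = 0.2·(813.8496) = 162.76992.

162.76992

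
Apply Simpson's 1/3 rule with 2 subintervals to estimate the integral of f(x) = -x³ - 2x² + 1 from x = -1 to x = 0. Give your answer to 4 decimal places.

0.5833

h = (0 − (-1))/2 = 0.5.
Nodes x₀,…,x₂ = -1, -0.5, 0.
f(x) = -x³ - 2x² + 1: f₀=0, f₁=0.625, f₂=1.
(h/3)·[f₀ + 4f₁ + f₂] = 0.166667·(3.5) = 0.5833.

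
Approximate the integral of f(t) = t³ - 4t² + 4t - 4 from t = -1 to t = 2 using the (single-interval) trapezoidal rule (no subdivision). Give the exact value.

T = (b−a)/2 · [f(-1) + f(2)] = 1.5·[(-13) + (-4)] = -25.5.

-25.5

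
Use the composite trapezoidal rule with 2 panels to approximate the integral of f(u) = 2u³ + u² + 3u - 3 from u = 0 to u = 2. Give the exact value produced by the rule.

h = (2 − 0)/2 = 1.
Nodes u₀,…,u₂ = 0, 1, 2.
f(u) = 2u³ + u² + 3u - 3: f₀=-3, f₁=3, f₂=23.
(h/2)·[f₀ + 2f₁ + f₂] = 0.5·(26) = 13.

13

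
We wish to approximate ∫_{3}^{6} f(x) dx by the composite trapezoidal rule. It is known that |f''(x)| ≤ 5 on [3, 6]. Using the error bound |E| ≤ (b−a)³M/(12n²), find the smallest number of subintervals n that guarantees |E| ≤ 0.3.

Need 135/(12n²) ≤ 0.3.
n² ≥ 135/(12·0.3) = 37.5 ⇒ n ≥ 6.1237, so the smallest n is 7.

7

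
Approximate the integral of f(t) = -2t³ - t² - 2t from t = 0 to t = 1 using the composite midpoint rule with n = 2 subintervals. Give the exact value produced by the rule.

-1.75

h = (1 − 0)/2 = 0.5.
Midpoints m₁,…,m₂ = 0.25, 0.75.
f(m₁)=-0.59375, f(m₂)=-2.90625.
h·[f(m₁) + f(m₂)] = 0.5·(-3.5) = -1.75.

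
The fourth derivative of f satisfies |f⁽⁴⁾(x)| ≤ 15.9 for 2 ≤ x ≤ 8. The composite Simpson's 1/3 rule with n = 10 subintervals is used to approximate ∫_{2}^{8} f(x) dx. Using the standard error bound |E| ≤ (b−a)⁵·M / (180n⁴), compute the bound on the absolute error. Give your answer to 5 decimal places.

|E| ≤ (6)⁵·15.9 / (180·10⁴) = 123638.4/1800000 = 0.06869.

0.06869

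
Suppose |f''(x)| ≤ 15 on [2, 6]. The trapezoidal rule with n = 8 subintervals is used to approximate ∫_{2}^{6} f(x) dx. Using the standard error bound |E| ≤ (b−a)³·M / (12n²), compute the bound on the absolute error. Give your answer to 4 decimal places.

1.2500

|E| ≤ (4)³·15 / (12·8²) = 960/768 = 1.2500.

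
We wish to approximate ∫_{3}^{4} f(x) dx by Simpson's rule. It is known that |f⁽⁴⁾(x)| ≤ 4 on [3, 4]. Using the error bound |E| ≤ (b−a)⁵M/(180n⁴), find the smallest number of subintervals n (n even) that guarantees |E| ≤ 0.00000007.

Need 4/(180n⁴) ≤ 0.00000007.
n⁴ ≥ 4/(180·0.00000007) = 317460 ⇒ n ≥ 23.7368, so the smallest even n is 24. (n must be even for Simpson's rule.)

24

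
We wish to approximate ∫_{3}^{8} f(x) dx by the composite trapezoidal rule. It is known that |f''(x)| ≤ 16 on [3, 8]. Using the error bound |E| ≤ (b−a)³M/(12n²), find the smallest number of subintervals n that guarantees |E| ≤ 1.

Need 2000/(12n²) ≤ 1.
n² ≥ 2000/(12·1) = 166.667 ⇒ n ≥ 12.9099, so the smallest n is 13.

13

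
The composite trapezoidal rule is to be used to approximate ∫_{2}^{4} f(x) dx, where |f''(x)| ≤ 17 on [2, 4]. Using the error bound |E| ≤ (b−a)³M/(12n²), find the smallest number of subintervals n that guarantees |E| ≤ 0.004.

54

Need 136/(12n²) ≤ 0.004.
n² ≥ 136/(12·0.004) = 2833.33 ⇒ n ≥ 53.2291, so the smallest n is 54.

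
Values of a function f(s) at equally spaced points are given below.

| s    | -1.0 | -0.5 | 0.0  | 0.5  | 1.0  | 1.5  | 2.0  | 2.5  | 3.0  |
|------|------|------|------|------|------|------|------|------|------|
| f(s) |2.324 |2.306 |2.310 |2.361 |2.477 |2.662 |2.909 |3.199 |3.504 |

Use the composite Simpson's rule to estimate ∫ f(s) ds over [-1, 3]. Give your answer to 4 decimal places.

h = 0.5, n = 8.
(h/3)·[y₀ + 4y₁ + 2y₂ + 4y₃ + 2y₄ + 4y₅ + 2y₆ + 4y₇ + y₈] = 0.166667·(63.332) = 10.5553.

10.5553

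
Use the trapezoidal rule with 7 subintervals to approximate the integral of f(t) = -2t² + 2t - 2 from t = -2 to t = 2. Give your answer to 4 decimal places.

h = (2 − (-2))/7 = 0.571429.
Nodes t₀,…,t₇ = -2, -1.428571, -0.857143, -0.285714, 0.285714, 0.857143, 1.428571, 2.
f(t) = -2t² + 2t - 2: f₀=-14, f₁=-8.938776, f₂=-5.183673, f₃=-2.734694, f₄=-1.591837, f₅=-1.755102, f₆=-3.224490, f₇=-6.
(h/2)·[f₀ + 2f₁ + 2f₂ + 2f₃ + 2f₄ + 2f₅ + 2f₆ + f₇] = 0.285714·(-66.857143) = -19.1020.

-19.1020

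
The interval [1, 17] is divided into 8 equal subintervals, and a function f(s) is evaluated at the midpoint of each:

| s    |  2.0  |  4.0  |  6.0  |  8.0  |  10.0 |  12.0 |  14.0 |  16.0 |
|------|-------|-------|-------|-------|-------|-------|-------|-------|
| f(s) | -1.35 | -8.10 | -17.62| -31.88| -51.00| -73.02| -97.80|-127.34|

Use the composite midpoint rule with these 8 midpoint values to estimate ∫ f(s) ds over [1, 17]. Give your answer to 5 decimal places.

h = 2, n = 8.
h·[y(m₁) + y(m₂) + y(m₃) + y(m₄) + y(m₅) + y(m₆) + y(m₇) + y(m₈)] = 2·(-408.11) = -816.22000.

-816.22000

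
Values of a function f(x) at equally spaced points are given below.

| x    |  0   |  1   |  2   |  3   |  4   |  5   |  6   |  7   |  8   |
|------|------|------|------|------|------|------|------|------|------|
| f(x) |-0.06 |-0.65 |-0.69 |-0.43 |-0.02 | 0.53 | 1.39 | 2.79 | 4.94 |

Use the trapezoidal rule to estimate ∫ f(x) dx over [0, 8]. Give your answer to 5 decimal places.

5.36000

h = 1, n = 8.
(h/2)·[y₀ + 2y₁ + 2y₂ + 2y₃ + 2y₄ + 2y₅ + 2y₆ + 2y₇ + y₈] = 0.5·(10.72) = 5.36000.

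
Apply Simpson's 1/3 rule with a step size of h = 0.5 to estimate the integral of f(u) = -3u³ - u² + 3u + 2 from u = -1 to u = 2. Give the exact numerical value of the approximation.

-3.75

h = (2 − (-1))/6 = 0.5.
Nodes u₀,…,u₆ = -1, -0.5, 0, 0.5, 1, 1.5, 2.
f(u) = -3u³ - u² + 3u + 2: f₀=1, f₁=0.625, f₂=2, f₃=2.875, f₄=1, f₅=-5.875, f₆=-20.
(h/3)·[f₀ + 4f₁ + 2f₂ + 4f₃ + 2f₄ + 4f₅ + f₆] = 0.166667·(-22.5) = -3.75.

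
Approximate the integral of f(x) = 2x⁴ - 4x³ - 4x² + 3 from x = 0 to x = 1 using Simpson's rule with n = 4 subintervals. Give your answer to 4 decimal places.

1.0677

h = (1 − 0)/4 = 0.25.
Nodes x₀,…,x₄ = 0, 0.25, 0.5, 0.75, 1.
f(x) = 2x⁴ - 4x³ - 4x² + 3: f₀=3, f₁=2.6953125, f₂=1.625, f₃=-0.3046875, f₄=-3.
(h/3)·[f₀ + 4f₁ + 2f₂ + 4f₃ + f₄] = 0.083333·(12.8125) = 1.0677.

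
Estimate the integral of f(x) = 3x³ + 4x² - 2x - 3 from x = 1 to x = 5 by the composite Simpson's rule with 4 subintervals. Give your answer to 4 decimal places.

h = (5 − 1)/4 = 1.
Nodes x₀,…,x₄ = 1, 2, 3, 4, 5.
f(x) = 3x³ + 4x² - 2x - 3: f₀=2, f₁=33, f₂=108, f₃=245, f₄=462.
(h/3)·[f₀ + 4f₁ + 2f₂ + 4f₃ + f₄] = 0.333333·(1792) = 597.3333.

597.3333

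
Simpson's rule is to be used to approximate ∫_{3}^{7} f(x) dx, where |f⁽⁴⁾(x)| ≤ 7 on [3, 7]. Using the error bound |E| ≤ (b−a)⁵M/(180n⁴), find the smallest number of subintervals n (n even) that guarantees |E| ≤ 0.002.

Need 7168/(180n⁴) ≤ 0.002.
n⁴ ≥ 7168/(180·0.002) = 19911.1 ⇒ n ≥ 11.8788, so the smallest even n is 12. (n must be even for Simpson's rule.)

12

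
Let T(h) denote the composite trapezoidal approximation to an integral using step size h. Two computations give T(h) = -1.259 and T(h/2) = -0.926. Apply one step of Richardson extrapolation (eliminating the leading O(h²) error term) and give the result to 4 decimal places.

R = (4·T(h/2) − T(h)) / 3 = (4·(-0.926) − (-1.259))/3 = (-2.445)/3 = -0.8150.

-0.8150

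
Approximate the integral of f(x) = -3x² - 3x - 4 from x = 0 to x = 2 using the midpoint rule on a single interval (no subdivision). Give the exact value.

-20

M = (b−a)·f(1) = 2·(-10) = -20.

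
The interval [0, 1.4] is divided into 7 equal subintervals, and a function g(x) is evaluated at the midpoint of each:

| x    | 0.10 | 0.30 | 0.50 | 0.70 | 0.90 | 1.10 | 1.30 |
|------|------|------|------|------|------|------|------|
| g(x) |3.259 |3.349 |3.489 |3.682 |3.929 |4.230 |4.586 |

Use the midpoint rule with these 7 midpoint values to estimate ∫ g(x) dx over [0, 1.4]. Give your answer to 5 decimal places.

h = 0.2, n = 7.
h·[y(m₁) + y(m₂) + y(m₃) + y(m₄) + y(m₅) + y(m₆) + y(m₇)] = 0.2·(26.524) = 5.30480.

5.30480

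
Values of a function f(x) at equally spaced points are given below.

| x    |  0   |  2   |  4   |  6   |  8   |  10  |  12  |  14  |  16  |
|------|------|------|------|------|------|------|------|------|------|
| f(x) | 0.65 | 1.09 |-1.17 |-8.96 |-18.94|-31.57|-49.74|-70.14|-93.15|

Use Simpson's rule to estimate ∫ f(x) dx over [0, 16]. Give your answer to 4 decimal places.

-447.0133

h = 2, n = 8.
(h/3)·[y₀ + 4y₁ + 2y₂ + 4y₃ + 2y₄ + 4y₅ + 2y₆ + 4y₇ + y₈] = 0.666667·(-670.52) = -447.0133.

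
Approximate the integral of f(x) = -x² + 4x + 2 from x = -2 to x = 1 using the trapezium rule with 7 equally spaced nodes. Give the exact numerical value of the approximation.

h = (1 − (-2))/6 = 0.5.
Nodes x₀,…,x₆ = -2, -1.5, -1, -0.5, 0, 0.5, 1.
f(x) = -x² + 4x + 2: f₀=-10, f₁=-6.25, f₂=-3, f₃=-0.25, f₄=2, f₅=3.75, f₆=5.
(h/2)·[f₀ + 2f₁ + 2f₂ + 2f₃ + 2f₄ + 2f₅ + f₆] = 0.25·(-12.5) = -3.125.

-3.125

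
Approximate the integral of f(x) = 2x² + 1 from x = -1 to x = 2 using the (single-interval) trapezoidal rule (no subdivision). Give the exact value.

T = (b−a)/2 · [f(-1) + f(2)] = 1.5·[3 + 9] = 18.

18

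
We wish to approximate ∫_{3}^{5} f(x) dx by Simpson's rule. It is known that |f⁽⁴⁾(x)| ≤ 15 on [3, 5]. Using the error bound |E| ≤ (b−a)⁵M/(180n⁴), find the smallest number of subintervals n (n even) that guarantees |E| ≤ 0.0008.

Need 480/(180n⁴) ≤ 0.0008.
n⁴ ≥ 480/(180·0.0008) = 3333.33 ⇒ n ≥ 7.5984, so the smallest even n is 8. (n must be even for Simpson's rule.)

8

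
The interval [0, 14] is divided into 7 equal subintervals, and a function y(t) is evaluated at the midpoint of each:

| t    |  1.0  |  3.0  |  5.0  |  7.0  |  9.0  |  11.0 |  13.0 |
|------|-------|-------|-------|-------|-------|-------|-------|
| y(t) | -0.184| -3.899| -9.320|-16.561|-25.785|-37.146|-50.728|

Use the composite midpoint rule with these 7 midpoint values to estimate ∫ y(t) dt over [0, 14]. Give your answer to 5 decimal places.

h = 2, n = 7.
h·[y(m₁) + y(m₂) + y(m₃) + y(m₄) + y(m₅) + y(m₆) + y(m₇)] = 2·(-143.623) = -287.24600.

-287.24600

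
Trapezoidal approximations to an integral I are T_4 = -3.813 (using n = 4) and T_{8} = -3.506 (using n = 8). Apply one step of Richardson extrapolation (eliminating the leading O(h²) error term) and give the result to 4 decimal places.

R = (4·T_{8} − T_4) / 3 = (4·(-3.506) − (-3.813))/3 = (-10.211)/3 = -3.4037.

-3.4037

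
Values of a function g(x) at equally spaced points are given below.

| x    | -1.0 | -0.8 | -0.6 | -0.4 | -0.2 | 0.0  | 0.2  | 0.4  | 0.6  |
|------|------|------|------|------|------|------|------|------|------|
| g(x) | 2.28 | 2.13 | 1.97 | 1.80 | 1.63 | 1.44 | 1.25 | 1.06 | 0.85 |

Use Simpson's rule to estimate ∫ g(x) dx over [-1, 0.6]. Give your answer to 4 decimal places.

2.5700

h = 0.2, n = 8.
(h/3)·[y₀ + 4y₁ + 2y₂ + 4y₃ + 2y₄ + 4y₅ + 2y₆ + 4y₇ + y₈] = 0.066667·(38.55) = 2.5700.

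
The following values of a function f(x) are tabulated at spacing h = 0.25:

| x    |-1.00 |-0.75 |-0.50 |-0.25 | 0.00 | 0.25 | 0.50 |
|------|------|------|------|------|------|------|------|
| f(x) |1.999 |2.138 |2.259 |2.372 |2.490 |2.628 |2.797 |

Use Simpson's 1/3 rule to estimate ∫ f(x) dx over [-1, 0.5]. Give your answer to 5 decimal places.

h = 0.25, n = 6.
(h/3)·[y₀ + 4y₁ + 2y₂ + 4y₃ + 2y₄ + 4y₅ + y₆] = 0.083333·(42.846) = 3.57050.

3.57050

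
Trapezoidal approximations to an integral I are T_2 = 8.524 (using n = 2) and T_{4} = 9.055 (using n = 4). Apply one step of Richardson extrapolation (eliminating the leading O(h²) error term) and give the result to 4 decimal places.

R = (4·T_{4} − T_2) / 3 = (4·9.055 − 8.524)/3 = (27.696)/3 = 9.2320.

9.2320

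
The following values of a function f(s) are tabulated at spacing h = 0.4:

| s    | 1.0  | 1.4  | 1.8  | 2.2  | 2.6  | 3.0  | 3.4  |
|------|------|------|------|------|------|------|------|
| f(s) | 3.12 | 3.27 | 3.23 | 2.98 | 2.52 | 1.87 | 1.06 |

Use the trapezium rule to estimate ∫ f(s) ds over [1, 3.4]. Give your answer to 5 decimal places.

6.38400

h = 0.4, n = 6.
(h/2)·[y₀ + 2y₁ + 2y₂ + 2y₃ + 2y₄ + 2y₅ + y₆] = 0.2·(31.92) = 6.38400.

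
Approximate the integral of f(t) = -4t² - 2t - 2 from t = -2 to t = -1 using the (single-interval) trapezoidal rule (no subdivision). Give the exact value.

-9

T = (b−a)/2 · [f(-2) + f(-1)] = 0.5·[(-14) + (-4)] = -9.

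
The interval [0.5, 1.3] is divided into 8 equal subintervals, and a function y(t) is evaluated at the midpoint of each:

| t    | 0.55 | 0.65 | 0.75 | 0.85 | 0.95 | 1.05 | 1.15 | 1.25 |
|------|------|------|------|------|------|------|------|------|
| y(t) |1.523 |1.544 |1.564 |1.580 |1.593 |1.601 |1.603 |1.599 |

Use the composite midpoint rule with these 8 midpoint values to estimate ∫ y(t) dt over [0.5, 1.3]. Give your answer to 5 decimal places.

1.26070

h = 0.1, n = 8.
h·[y(m₁) + y(m₂) + y(m₃) + y(m₄) + y(m₅) + y(m₆) + y(m₇) + y(m₈)] = 0.1·(12.607) = 1.26070.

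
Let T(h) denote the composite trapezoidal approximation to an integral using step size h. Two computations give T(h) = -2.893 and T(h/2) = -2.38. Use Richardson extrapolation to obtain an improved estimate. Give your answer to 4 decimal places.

-2.2090

R = (4·T(h/2) − T(h)) / 3 = (4·(-2.38) − (-2.893))/3 = (-6.627)/3 = -2.2090.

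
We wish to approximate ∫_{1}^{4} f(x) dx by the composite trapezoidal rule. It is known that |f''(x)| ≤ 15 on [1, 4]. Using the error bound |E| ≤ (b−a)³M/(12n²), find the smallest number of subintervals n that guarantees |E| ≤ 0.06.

Need 405/(12n²) ≤ 0.06.
n² ≥ 405/(12·0.06) = 562.5 ⇒ n ≥ 23.7171, so the smallest n is 24.

24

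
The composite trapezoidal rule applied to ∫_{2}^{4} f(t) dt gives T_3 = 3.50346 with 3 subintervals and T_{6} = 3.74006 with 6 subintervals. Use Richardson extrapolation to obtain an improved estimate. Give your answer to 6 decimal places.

R = (4·T_{6} − T_3) / 3 = (4·3.74006 − 3.50346)/3 = (11.45678)/3 = 3.818927.

3.818927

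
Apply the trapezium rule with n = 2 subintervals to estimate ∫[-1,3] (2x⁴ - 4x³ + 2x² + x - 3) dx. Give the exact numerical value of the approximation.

h = (3 − (-1))/2 = 2.
Nodes x₀,…,x₂ = -1, 1, 3.
f(x) = 2x⁴ - 4x³ + 2x² + x - 3: f₀=4, f₁=-2, f₂=72.
(h/2)·[f₀ + 2f₁ + f₂] = 1·(72) = 72.

72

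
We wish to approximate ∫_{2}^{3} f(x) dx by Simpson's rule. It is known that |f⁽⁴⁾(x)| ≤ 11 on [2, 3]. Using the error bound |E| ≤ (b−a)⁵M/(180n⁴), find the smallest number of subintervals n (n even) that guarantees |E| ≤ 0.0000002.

24

Need 11/(180n⁴) ≤ 0.0000002.
n⁴ ≥ 11/(180·0.0000002) = 305556 ⇒ n ≥ 23.5111, so the smallest even n is 24. (n must be even for Simpson's rule.)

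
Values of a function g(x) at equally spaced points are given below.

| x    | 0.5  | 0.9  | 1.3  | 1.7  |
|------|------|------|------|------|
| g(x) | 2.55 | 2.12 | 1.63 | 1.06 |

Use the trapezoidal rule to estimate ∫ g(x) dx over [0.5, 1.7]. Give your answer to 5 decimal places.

h = 0.4, n = 3.
(h/2)·[y₀ + 2y₁ + 2y₂ + y₃] = 0.2·(11.11) = 2.22200.

2.22200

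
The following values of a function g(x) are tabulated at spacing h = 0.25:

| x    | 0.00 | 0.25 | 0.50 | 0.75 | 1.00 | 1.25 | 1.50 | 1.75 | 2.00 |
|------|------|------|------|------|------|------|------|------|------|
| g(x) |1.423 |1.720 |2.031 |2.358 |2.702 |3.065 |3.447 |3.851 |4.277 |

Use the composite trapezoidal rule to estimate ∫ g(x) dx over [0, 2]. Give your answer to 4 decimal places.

h = 0.25, n = 8.
(h/2)·[y₀ + 2y₁ + 2y₂ + 2y₃ + 2y₄ + 2y₅ + 2y₆ + 2y₇ + y₈] = 0.125·(44.048) = 5.5060.

5.5060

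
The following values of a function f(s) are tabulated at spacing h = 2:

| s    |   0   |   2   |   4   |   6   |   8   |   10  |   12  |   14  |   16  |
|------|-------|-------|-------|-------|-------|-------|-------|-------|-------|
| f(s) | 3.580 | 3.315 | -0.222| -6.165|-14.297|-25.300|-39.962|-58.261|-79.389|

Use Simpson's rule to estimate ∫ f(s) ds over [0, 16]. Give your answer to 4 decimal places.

h = 2, n = 8.
(h/3)·[y₀ + 4y₁ + 2y₂ + 4y₃ + 2y₄ + 4y₅ + 2y₆ + 4y₇ + y₈] = 0.666667·(-530.415) = -353.6100.

-353.6100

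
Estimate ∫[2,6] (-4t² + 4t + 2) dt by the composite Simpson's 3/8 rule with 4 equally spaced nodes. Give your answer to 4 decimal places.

-205.3333

h = (6 − 2)/3 = 1.333333.
Nodes t₀,…,t₃ = 2, 3.333333, 4.666667, 6.
f(t) = -4t² + 4t + 2: f₀=-6, f₁=-29.111111, f₂=-66.444444, f₃=-118.
(3h/8)·[f₀ + 3f₁ + 3f₂ + f₃] = 0.5·(-410.666667) = -205.3333.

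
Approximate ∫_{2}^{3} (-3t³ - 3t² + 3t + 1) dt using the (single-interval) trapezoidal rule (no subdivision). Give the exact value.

T = (b−a)/2 · [f(2) + f(3)] = 0.5·[(-29) + (-98)] = -63.5.

-63.5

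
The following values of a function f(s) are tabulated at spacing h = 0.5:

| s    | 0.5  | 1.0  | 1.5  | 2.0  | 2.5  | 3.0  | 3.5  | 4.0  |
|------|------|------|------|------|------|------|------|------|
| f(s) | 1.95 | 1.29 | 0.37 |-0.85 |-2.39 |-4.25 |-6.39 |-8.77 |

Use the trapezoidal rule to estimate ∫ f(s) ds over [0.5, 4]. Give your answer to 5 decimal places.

-7.81500

h = 0.5, n = 7.
(h/2)·[y₀ + 2y₁ + 2y₂ + 2y₃ + 2y₄ + 2y₅ + 2y₆ + y₇] = 0.25·(-31.26) = -7.81500.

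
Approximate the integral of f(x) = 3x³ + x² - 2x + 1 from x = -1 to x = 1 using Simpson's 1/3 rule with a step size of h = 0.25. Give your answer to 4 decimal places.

h = (1 − (-1))/8 = 0.25.
Nodes x₀,…,x₈ = -1, -0.75, -0.5, -0.25, 0, 0.25, 0.5, 0.75, 1.
f(x) = 3x³ + x² - 2x + 1: f₀=1, f₁=1.796875, f₂=1.875, f₃=1.515625, f₄=1, f₅=0.609375, f₆=0.625, f₇=1.328125, f₈=3.
(h/3)·[f₀ + 4f₁ + 2f₂ + 4f₃ + 2f₄ + 4f₅ + 2f₆ + 4f₇ + f₈] = 0.083333·(32) = 2.6667.

2.6667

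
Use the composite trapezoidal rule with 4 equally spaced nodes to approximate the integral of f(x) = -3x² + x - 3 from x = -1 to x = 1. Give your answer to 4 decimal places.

-8.4444

h = (1 − (-1))/3 = 0.666667.
Nodes x₀,…,x₃ = -1, -0.333333, 0.333333, 1.
f(x) = -3x² + x - 3: f₀=-7, f₁=-3.666667, f₂=-3, f₃=-5.
(h/2)·[f₀ + 2f₁ + 2f₂ + f₃] = 0.333333·(-25.333333) = -8.4444.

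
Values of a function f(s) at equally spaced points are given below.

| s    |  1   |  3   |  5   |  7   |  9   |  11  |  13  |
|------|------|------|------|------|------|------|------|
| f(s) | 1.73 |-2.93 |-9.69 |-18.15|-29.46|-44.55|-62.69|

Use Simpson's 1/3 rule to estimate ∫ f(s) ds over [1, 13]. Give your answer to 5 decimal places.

-267.85333

h = 2, n = 6.
(h/3)·[y₀ + 4y₁ + 2y₂ + 4y₃ + 2y₄ + 4y₅ + y₆] = 0.666667·(-401.78) = -267.85333.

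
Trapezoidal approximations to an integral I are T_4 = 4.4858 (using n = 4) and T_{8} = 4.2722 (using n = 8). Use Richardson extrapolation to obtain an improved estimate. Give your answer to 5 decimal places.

R = (4·T_{8} − T_4) / 3 = (4·4.2722 − 4.4858)/3 = (12.6030)/3 = 4.20100.

4.20100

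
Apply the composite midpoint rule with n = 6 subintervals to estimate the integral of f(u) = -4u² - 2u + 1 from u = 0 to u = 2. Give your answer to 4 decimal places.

h = (2 − 0)/6 = 0.333333.
Midpoints m₁,…,m₆ = 0.166667, 0.5, 0.833333, 1.166667, 1.5, 1.833333.
f(m₁)=0.555556, f(m₂)=-1, f(m₃)=-3.444444, f(m₄)=-6.777778, f(m₅)=-11, f(m₆)=-16.111111.
h·[f(m₁) + f(m₂) + f(m₃) + f(m₄) + f(m₅) + f(m₆)] = 0.333333·(-37.777778) = -12.5926.

-12.5926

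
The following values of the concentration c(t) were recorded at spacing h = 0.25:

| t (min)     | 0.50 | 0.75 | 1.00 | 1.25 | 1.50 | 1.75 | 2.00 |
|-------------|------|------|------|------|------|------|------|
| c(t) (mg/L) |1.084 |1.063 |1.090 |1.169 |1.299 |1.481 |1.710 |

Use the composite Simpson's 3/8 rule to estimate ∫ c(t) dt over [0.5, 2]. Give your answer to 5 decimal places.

1.86853

h = 0.25, n = 6.
(3h/8)·[y₀ + 3y₁ + 3y₂ + 2y₃ + 3y₄ + 3y₅ + y₆] = 0.09375·(19.931) = 1.86853.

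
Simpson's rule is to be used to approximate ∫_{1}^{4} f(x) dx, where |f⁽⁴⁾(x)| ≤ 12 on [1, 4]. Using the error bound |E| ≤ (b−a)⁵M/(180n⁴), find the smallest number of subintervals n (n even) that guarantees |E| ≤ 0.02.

Need 2916/(180n⁴) ≤ 0.02.
n⁴ ≥ 2916/(180·0.02) = 810 ⇒ n ≥ 5.3348, so the smallest even n is 6. (n must be even for Simpson's rule.)

6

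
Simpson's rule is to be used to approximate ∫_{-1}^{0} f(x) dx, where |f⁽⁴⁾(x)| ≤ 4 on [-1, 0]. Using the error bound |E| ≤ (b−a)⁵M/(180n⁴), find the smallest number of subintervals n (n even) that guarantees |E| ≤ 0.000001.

Need 4/(180n⁴) ≤ 0.000001.
n⁴ ≥ 4/(180·0.000001) = 22222.2 ⇒ n ≥ 12.2095, so the smallest even n is 14. (n must be even for Simpson's rule.)

14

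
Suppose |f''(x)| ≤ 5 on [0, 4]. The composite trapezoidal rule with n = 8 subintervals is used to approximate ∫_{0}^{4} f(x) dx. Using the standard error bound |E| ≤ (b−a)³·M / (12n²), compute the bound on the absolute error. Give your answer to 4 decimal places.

|E| ≤ (4)³·5 / (12·8²) = 320/768 = 0.4167.

0.4167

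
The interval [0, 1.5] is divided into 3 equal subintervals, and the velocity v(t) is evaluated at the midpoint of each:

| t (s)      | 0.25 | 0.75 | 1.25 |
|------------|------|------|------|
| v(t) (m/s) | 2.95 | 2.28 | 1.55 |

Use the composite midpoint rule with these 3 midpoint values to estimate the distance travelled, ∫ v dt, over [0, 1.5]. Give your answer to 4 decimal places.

h = 0.5, n = 3.
h·[y(m₁) + y(m₂) + y(m₃)] = 0.5·(6.78) = 3.3900.

3.3900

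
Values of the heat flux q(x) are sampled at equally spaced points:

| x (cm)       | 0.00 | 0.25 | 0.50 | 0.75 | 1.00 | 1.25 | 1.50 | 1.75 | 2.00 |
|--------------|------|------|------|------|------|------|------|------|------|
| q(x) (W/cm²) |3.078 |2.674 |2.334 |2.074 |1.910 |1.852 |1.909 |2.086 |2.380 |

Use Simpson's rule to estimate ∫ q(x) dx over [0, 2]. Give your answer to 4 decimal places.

h = 0.25, n = 8.
(h/3)·[y₀ + 4y₁ + 2y₂ + 4y₃ + 2y₄ + 4y₅ + 2y₆ + 4y₇ + y₈] = 0.083333·(52.508) = 4.3757.

4.3757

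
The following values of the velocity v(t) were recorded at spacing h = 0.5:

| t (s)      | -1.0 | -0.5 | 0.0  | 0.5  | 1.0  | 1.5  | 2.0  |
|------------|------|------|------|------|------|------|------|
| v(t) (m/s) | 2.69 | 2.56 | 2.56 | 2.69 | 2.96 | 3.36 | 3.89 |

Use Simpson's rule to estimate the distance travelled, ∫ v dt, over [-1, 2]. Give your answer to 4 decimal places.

8.6767

h = 0.5, n = 6.
(h/3)·[y₀ + 4y₁ + 2y₂ + 4y₃ + 2y₄ + 4y₅ + y₆] = 0.166667·(52.06) = 8.6767.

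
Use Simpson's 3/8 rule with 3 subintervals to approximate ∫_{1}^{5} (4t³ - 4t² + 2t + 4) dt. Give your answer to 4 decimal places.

h = (5 − 1)/3 = 1.333333.
Nodes t₀,…,t₃ = 1, 2.333333, 3.666667, 5.
f(t) = 4t³ - 4t² + 2t + 4: f₀=6, f₁=37.703704, f₂=154.740741, f₃=414.
(3h/8)·[f₀ + 3f₁ + 3f₂ + f₃] = 0.5·(997.333333) = 498.6667.

498.6667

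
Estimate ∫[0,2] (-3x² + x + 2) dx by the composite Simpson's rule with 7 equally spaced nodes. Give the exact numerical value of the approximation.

h = (2 − 0)/6 = 0.333333.
Nodes x₀,…,x₆ = 0, 0.333333, 0.666667, 1, 1.333333, 1.666667, 2.
f(x) = -3x² + x + 2: f₀=2, f₁=2, f₂=1.333333, f₃=0, f₄=-2, f₅=-4.666667, f₆=-8.
(h/3)·[f₀ + 4f₁ + 2f₂ + 4f₃ + 2f₄ + 4f₅ + f₆] = 0.111111·(-18) = -2.

-2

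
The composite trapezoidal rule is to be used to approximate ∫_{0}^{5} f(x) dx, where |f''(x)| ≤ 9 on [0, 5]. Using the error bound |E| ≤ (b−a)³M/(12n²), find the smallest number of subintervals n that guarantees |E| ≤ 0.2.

22

Need 1125/(12n²) ≤ 0.2.
n² ≥ 1125/(12·0.2) = 468.75 ⇒ n ≥ 21.6506, so the smallest n is 22.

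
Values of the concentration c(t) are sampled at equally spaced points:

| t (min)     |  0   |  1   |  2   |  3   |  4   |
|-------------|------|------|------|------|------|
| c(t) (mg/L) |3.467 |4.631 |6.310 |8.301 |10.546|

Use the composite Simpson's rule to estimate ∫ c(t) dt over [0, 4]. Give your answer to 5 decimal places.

h = 1, n = 4.
(h/3)·[y₀ + 4y₁ + 2y₂ + 4y₃ + y₄] = 0.333333·(78.361) = 26.12033.

26.12033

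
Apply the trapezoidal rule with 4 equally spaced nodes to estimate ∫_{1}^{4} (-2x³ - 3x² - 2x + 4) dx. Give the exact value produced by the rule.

-202.5

h = (4 − 1)/3 = 1.
Nodes x₀,…,x₃ = 1, 2, 3, 4.
f(x) = -2x³ - 3x² - 2x + 4: f₀=-3, f₁=-28, f₂=-83, f₃=-180.
(h/2)·[f₀ + 2f₁ + 2f₂ + f₃] = 0.5·(-405) = -202.5.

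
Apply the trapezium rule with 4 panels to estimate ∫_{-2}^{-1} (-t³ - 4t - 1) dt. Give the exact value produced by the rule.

h = (-1 − (-2))/4 = 0.25.
Nodes t₀,…,t₄ = -2, -1.75, -1.5, -1.25, -1.
f(t) = -t³ - 4t - 1: f₀=15, f₁=11.359375, f₂=8.375, f₃=5.953125, f₄=4.
(h/2)·[f₀ + 2f₁ + 2f₂ + 2f₃ + f₄] = 0.125·(70.375) = 8.796875.

8.796875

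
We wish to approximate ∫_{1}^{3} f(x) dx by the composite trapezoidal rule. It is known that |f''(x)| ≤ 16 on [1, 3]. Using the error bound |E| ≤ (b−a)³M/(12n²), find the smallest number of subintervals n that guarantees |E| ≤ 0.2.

Need 128/(12n²) ≤ 0.2.
n² ≥ 128/(12·0.2) = 53.3333 ⇒ n ≥ 7.3030, so the smallest n is 8.

8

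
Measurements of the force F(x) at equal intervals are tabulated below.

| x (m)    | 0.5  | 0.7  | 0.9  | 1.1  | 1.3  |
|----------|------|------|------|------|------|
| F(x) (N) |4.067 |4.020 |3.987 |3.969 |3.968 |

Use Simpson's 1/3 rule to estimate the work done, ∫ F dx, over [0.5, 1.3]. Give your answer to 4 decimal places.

3.1977

h = 0.2, n = 4.
(h/3)·[y₀ + 4y₁ + 2y₂ + 4y₃ + y₄] = 0.066667·(47.965) = 3.1977.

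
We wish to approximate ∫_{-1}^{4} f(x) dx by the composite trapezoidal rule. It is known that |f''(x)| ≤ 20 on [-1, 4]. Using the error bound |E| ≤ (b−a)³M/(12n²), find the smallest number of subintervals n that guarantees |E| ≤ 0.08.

Need 2500/(12n²) ≤ 0.08.
n² ≥ 2500/(12·0.08) = 2604.17 ⇒ n ≥ 51.0310, so the smallest n is 52.

52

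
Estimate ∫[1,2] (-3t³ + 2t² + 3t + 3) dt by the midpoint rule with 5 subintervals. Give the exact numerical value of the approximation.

h = (2 − 1)/5 = 0.2.
Midpoints m₁,…,m₅ = 1.1, 1.3, 1.5, 1.7, 1.9.
f(m₁)=4.727, f(m₂)=3.689, f(m₃)=1.875, f(m₄)=-0.859, f(m₅)=-4.657.
h·[f(m₁) + f(m₂) + f(m₃) + f(m₄) + f(m₅)] = 0.2·(4.775) = 0.955.

0.955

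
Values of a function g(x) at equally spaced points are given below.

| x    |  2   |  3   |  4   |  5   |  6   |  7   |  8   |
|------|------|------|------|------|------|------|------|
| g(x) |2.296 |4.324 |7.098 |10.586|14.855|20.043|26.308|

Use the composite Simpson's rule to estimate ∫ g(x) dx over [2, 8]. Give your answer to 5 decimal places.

h = 1, n = 6.
(h/3)·[y₀ + 4y₁ + 2y₂ + 4y₃ + 2y₄ + 4y₅ + y₆] = 0.333333·(212.322) = 70.77400.

70.77400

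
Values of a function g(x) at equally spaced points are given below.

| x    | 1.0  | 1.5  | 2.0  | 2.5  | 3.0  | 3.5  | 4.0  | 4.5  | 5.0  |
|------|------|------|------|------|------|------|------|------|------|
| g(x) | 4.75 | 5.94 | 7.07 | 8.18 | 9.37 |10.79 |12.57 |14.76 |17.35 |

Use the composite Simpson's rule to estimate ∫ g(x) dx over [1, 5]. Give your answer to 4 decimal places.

h = 0.5, n = 8.
(h/3)·[y₀ + 4y₁ + 2y₂ + 4y₃ + 2y₄ + 4y₅ + 2y₆ + 4y₇ + y₈] = 0.166667·(238.80) = 39.8000.

39.8000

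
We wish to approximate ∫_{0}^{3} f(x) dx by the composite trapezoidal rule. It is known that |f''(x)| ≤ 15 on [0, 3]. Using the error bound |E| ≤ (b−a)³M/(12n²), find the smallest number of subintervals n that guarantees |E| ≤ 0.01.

59

Need 405/(12n²) ≤ 0.01.
n² ≥ 405/(12·0.01) = 3375 ⇒ n ≥ 58.0948, so the smallest n is 59.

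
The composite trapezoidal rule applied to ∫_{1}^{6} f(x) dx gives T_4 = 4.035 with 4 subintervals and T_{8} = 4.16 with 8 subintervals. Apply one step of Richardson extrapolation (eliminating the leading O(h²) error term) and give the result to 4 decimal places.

4.2017

R = (4·T_{8} − T_4) / 3 = (4·4.16 − 4.035)/3 = (12.605)/3 = 4.2017.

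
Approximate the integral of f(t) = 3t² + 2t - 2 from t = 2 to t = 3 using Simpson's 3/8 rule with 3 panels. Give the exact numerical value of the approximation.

h = (3 − 2)/3 = 0.333333.
Nodes t₀,…,t₃ = 2, 2.333333, 2.666667, 3.
f(t) = 3t² + 2t - 2: f₀=14, f₁=19, f₂=24.666667, f₃=31.
(3h/8)·[f₀ + 3f₁ + 3f₂ + f₃] = 0.125·(176) = 22.

22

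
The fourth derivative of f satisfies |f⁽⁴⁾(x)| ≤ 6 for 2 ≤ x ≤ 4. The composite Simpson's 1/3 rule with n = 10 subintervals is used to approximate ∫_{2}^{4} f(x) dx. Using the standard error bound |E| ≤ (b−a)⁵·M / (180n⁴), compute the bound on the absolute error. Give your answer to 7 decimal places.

|E| ≤ (2)⁵·6 / (180·10⁴) = 192/1800000 = 0.0001067.

0.0001067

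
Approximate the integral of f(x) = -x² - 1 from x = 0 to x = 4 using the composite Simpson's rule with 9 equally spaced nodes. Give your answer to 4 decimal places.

h = (4 − 0)/8 = 0.5.
Nodes x₀,…,x₈ = 0, 0.5, 1, 1.5, 2, 2.5, 3, 3.5, 4.
f(x) = -x² - 1: f₀=-1, f₁=-1.25, f₂=-2, f₃=-3.25, f₄=-5, f₅=-7.25, f₆=-10, f₇=-13.25, f₈=-17.
(h/3)·[f₀ + 4f₁ + 2f₂ + 4f₃ + 2f₄ + 4f₅ + 2f₆ + 4f₇ + f₈] = 0.166667·(-152) = -25.3333.

-25.3333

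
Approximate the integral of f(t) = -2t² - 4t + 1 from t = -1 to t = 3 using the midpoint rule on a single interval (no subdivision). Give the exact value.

-20

M = (b−a)·f(1) = 4·(-5) = -20.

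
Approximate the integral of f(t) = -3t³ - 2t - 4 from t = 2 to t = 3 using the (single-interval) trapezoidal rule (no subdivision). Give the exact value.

-61.5

T = (b−a)/2 · [f(2) + f(3)] = 0.5·[(-32) + (-91)] = -61.5.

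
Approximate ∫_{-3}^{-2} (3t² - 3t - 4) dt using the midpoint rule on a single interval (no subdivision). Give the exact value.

22.25

M = (b−a)·f(-2.5) = 1·(22.25) = 22.25.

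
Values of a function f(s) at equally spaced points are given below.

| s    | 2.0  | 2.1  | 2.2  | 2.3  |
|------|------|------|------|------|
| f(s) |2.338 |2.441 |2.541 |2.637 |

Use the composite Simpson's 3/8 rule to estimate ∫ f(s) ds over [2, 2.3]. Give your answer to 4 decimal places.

h = 0.1, n = 3.
(3h/8)·[y₀ + 3y₁ + 3y₂ + y₃] = 0.0375·(19.921) = 0.7470.

0.7470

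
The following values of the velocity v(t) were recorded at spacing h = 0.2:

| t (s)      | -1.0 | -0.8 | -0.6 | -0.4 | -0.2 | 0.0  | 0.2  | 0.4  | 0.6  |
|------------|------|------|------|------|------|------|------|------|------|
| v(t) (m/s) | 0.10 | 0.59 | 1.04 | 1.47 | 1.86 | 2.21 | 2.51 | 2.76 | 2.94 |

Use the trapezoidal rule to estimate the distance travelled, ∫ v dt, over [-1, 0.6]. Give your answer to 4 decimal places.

h = 0.2, n = 8.
(h/2)·[y₀ + 2y₁ + 2y₂ + 2y₃ + 2y₄ + 2y₅ + 2y₆ + 2y₇ + y₈] = 0.1·(27.92) = 2.7920.

2.7920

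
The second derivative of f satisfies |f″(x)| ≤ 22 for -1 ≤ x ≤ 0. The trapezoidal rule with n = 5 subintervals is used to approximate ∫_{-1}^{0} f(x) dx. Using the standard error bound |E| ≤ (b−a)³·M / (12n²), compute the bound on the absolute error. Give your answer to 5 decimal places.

|E| ≤ (1)³·22 / (12·5²) = 22/300 = 0.07333.

0.07333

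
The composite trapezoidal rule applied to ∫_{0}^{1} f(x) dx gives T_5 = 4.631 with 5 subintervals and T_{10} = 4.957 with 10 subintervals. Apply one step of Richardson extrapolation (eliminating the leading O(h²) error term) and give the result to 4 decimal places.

R = (4·T_{10} − T_5) / 3 = (4·4.957 − 4.631)/3 = (15.197)/3 = 5.0657.

5.0657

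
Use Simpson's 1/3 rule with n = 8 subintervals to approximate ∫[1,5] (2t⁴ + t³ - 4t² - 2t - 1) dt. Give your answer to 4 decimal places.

1212.3333

h = (5 − 1)/8 = 0.5.
Nodes t₀,…,t₈ = 1, 1.5, 2, 2.5, 3, 3.5, 4, 4.5, 5.
f(t) = 2t⁴ + t³ - 4t² - 2t - 1: f₀=-4, f₁=0.5, f₂=19, f₃=62.75, f₄=146, f₅=286, f₆=503, f₇=820.25, f₈=1264.
(h/3)·[f₀ + 4f₁ + 2f₂ + 4f₃ + 2f₄ + 4f₅ + 2f₆ + 4f₇ + f₈] = 0.166667·(7274) = 1212.3333.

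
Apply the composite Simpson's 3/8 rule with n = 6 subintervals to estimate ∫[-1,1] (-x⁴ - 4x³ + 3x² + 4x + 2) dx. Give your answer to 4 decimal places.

h = (1 − (-1))/6 = 0.333333.
Nodes x₀,…,x₆ = -1, -0.666667, -0.333333, 0, 0.333333, 0.666667, 1.
f(x) = -x⁴ - 4x³ + 3x² + 4x + 2: f₀=4, f₁=1.654321, f₂=1.135802, f₃=2, f₄=3.506173, f₅=4.617284, f₆=4.
(3h/8)·[f₀ + 3f₁ + 3f₂ + 2f₃ + 3f₄ + 3f₅ + f₆] = 0.125·(44.740741) = 5.5926.

5.5926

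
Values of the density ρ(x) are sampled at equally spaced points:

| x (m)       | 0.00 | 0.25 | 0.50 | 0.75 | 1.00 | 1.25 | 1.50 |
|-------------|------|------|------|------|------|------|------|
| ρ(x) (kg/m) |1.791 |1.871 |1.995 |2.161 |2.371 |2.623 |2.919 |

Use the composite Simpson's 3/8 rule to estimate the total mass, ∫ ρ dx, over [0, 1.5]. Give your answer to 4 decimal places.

h = 0.25, n = 6.
(3h/8)·[y₀ + 3y₁ + 3y₂ + 2y₃ + 3y₄ + 3y₅ + y₆] = 0.09375·(35.612) = 3.3386.

3.3386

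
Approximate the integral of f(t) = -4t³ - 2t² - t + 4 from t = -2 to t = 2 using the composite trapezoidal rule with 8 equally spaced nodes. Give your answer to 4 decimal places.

4.8980

h = (2 − (-2))/7 = 0.571429.
Nodes t₀,…,t₇ = -2, -1.428571, -0.857143, -0.285714, 0.285714, 0.857143, 1.428571, 2.
f(t) = -4t³ - 2t² - t + 4: f₀=30, f₁=13.008746, f₂=5.906706, f₃=4.215743, f₄=3.457726, f₅=-0.845481, f₆=-13.172012, f₇=-38.
(h/2)·[f₀ + 2f₁ + 2f₂ + 2f₃ + 2f₄ + 2f₅ + 2f₆ + f₇] = 0.285714·(17.142857) = 4.8980.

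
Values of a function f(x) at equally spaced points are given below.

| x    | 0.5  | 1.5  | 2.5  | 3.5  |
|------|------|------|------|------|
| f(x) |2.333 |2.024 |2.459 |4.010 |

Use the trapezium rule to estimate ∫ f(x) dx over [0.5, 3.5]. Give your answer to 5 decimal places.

h = 1, n = 3.
(h/2)·[y₀ + 2y₁ + 2y₂ + y₃] = 0.5·(15.309) = 7.65450.

7.65450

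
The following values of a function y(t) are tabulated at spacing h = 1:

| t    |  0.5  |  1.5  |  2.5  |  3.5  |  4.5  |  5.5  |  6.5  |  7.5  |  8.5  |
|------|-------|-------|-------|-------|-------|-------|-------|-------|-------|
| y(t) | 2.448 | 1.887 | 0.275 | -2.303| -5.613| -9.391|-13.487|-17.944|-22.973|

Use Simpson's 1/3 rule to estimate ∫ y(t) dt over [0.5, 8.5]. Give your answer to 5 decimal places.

-56.39300

h = 1, n = 8.
(h/3)·[y₀ + 4y₁ + 2y₂ + 4y₃ + 2y₄ + 4y₅ + 2y₆ + 4y₇ + y₈] = 0.333333·(-169.179) = -56.39300.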